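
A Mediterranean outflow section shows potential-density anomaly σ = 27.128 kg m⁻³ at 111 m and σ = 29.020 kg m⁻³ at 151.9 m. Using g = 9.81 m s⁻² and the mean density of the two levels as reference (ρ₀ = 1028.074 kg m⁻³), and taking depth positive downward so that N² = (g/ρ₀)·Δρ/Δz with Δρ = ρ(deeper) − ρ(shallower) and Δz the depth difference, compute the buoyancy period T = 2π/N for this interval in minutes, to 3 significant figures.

4.98 min

Δρ = 1029.020 − 1027.128 = 1.892 kg m⁻³ over Δz = 151.9 − 111 = 40.9 m.
N² = (9.81/1028.074) × (1.892/40.9) = 4.4141 × 10⁻⁴ s⁻².
N = √(4.4141 × 10⁻⁴) = 0.021010 rad s⁻¹, so T = 2π/N = 299.06 s = 4.9843 min ≈ 4.98 min.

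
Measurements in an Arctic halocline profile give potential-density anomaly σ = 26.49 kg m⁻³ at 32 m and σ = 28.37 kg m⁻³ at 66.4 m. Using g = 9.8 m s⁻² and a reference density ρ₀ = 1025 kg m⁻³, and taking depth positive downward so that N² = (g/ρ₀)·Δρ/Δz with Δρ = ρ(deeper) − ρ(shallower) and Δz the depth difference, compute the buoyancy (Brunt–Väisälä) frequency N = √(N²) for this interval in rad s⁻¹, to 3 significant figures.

Δρ = 1028.37 − 1026.49 = 1.88 kg m⁻³ over Δz = 66.4 − 32 = 34.4 m.
N² = (9.8/1025) × (1.88/34.4) = 5.2252 × 10⁻⁴ s⁻².
N = √(5.2252 × 10⁻⁴) = 0.022859 rad s⁻¹ ≈ 0.0229 rad s⁻¹.

0.0229 rad s⁻¹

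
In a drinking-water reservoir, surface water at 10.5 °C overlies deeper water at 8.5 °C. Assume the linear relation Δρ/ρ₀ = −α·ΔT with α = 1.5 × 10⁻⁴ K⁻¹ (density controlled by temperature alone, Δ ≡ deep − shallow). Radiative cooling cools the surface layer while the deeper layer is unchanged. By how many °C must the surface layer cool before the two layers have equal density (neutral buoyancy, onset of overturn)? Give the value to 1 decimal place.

2.0 °C

With temperature the only control, equal density requires T_surf′ = T_deep.
T_surf′ = 8.5 °C.
Cooling required: 10.5 − 8.5 = 2.0 °C.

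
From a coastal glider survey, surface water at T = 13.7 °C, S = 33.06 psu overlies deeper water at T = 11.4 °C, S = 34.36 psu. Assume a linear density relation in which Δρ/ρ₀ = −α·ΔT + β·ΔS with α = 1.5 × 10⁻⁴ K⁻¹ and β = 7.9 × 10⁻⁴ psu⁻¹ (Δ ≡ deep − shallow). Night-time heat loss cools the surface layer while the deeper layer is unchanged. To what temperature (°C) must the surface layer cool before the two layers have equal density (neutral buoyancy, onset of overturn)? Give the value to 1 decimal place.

4.6 °C

Neutral buoyancy requires Δρ = 0, i.e. −α(T_deep − T_surf′) + β(S_deep − S_surf) = 0.
T_surf′ = T_deep − (β/α)·ΔS = 11.4 − (7.9 × 10⁻⁴/1.5 × 10⁻⁴)·(+1.30) = 4.553 °C.
Cooling required: 13.7 − (4.553) = 9.147 °C.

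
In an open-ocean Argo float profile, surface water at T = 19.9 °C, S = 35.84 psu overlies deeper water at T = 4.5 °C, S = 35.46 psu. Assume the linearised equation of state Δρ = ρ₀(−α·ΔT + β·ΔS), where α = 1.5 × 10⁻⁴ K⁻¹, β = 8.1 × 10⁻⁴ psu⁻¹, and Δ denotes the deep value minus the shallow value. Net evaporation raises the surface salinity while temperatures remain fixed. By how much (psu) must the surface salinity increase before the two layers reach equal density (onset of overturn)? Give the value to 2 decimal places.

2.47 psu

Neutral buoyancy requires −α(T_deep − T_surf) + β(S_deep − S_surf′) = 0.
S_surf′ = S_deep − (α/β)·ΔT = 35.46 − (1.5 × 10⁻⁴/8.1 × 10⁻⁴)·(-15.4) = 38.3119 psu.
Increase required: 38.3119 − 35.84 = 2.4719 psu.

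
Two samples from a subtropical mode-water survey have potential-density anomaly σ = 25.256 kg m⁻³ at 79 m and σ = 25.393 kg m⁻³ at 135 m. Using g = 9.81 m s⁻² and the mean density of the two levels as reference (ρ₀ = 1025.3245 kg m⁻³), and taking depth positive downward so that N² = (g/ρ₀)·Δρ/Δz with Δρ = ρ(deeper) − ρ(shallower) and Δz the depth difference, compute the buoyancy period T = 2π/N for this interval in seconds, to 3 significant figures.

Δρ = 1025.393 − 1025.256 = 0.137 kg m⁻³ over Δz = 135 − 79 = 56 m.
N² = (9.81/1025.3245) × (0.137/56) = 2.3407 × 10⁻⁵ s⁻².
N = √(2.3407 × 10⁻⁵) = 4.8381 × 10⁻³ rad s⁻¹, so T = 2π/N = 1.2987 × 10³ s ≈ 1.30 × 10³ s.

1.30 × 10³ s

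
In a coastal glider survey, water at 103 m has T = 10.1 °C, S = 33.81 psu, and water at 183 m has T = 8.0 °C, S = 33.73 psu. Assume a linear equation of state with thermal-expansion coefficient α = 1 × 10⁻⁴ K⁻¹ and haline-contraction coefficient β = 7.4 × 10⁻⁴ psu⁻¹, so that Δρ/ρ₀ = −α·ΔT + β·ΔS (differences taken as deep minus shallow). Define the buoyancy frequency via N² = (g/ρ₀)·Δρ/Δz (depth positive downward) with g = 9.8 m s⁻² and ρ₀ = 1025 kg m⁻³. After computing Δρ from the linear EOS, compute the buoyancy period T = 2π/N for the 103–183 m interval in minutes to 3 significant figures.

24.4 min

ΔT = -2.1 K, ΔS = -0.08 psu (deep − shallow).
Δρ/ρ₀ = −αΔT + βΔS = 2.10 × 10⁻⁴ − 5.92 × 10⁻⁵ = 1.508 × 10⁻⁴, so Δρ ≈ 0.1546 kg m⁻³.
N² = (g/ρ₀)·Δρ/Δz = g·(Δρ/ρ₀)/Δz = 9.8 × 1.508 × 10⁻⁴ / 80 = 1.8473 × 10⁻⁵ s⁻².
N = √(1.8473 × 10⁻⁵) = 4.2980 × 10⁻³ rad s⁻¹ → T = 2π/N = 1.4619 × 10³ s = 24.365 min ≈ 24.4 min.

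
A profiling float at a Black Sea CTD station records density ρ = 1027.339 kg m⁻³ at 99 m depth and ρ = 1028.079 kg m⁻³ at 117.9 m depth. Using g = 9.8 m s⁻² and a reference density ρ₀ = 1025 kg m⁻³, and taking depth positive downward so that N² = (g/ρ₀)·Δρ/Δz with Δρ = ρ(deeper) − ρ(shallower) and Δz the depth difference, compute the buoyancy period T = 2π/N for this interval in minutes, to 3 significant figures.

Δρ = 1028.079 − 1027.339 = 0.740 kg m⁻³ over Δz = 117.9 − 99 = 18.9 m.
N² = (9.8/1025) × (0.740/18.9) = 3.7435 × 10⁻⁴ s⁻².
N = √(3.7435 × 10⁻⁴) = 0.019348 rad s⁻¹, so T = 2π/N = 324.75 s = 5.4125 min ≈ 5.41 min.

5.41 min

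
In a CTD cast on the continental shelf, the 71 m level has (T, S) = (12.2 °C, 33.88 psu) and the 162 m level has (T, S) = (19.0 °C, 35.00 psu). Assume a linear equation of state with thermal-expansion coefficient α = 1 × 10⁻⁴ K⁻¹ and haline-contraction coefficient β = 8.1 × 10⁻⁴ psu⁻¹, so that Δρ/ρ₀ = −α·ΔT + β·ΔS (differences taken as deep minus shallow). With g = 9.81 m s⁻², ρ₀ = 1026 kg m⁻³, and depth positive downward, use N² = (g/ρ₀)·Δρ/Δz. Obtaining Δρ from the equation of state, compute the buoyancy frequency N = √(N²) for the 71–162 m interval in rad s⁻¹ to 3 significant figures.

4.95 × 10⁻³ rad s⁻¹

ΔT = +6.8 K, ΔS = +1.12 psu (deep − shallow).
Δρ/ρ₀ = −αΔT + βΔS = -6.80 × 10⁻⁴ + 9.072 × 10⁻⁴ = 2.272 × 10⁻⁴, so Δρ ≈ 0.2331 kg m⁻³.
N² = (g/ρ₀)·Δρ/Δz = g·(Δρ/ρ₀)/Δz = 9.81 × 2.272 × 10⁻⁴ / 91 = 2.4493 × 10⁻⁵ s⁻².
N = √(2.4493 × 10⁻⁵) = 4.9490 × 10⁻³ rad s⁻¹ ≈ 4.95 × 10⁻³ rad s⁻¹.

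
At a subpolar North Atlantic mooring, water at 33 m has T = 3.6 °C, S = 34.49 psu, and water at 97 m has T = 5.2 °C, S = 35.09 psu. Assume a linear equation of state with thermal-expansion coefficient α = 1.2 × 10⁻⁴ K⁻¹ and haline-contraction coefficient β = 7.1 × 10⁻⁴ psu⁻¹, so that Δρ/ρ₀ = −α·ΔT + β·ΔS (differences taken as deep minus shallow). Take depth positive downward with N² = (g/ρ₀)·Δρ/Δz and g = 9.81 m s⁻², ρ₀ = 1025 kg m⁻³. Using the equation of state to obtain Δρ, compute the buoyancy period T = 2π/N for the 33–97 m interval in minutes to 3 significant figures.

ΔT = +1.6 K, ΔS = +0.60 psu (deep − shallow).
Δρ/ρ₀ = −αΔT + βΔS = -1.92 × 10⁻⁴ + 4.26 × 10⁻⁴ = 2.34 × 10⁻⁴, so Δρ ≈ 0.2399 kg m⁻³.
N² = (g/ρ₀)·Δρ/Δz = g·(Δρ/ρ₀)/Δz = 9.81 × 2.34 × 10⁻⁴ / 64 = 3.5868 × 10⁻⁵ s⁻².
N = √(3.5868 × 10⁻⁵) = 5.9890 × 10⁻³ rad s⁻¹ → T = 2π/N = 1.0491 × 10³ s = 17.485 min ≈ 17.5 min.

17.5 min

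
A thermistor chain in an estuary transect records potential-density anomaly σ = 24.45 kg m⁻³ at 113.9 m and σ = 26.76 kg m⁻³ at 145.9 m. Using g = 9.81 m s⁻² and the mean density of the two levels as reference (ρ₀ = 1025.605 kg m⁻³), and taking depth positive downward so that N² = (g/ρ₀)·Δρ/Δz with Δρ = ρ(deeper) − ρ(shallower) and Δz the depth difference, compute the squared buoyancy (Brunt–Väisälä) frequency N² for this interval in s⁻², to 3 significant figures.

Δρ = 1026.76 − 1024.45 = 2.31 kg m⁻³ over Δz = 145.9 − 113.9 = 32 m.
N² = (9.81/1025.605) × (2.31/32) = 6.9048 × 10⁻⁴ s⁻² ≈ 6.90 × 10⁻⁴ s⁻².

6.90 × 10⁻⁴ s⁻²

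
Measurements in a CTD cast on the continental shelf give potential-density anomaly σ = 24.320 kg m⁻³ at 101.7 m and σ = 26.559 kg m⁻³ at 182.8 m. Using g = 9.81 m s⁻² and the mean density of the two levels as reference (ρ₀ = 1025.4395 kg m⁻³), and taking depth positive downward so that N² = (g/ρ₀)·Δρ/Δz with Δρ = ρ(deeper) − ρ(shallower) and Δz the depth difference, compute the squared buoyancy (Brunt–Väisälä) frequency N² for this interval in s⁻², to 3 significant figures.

2.64 × 10⁻⁴ s⁻²

Δρ = 1026.559 − 1024.320 = 2.239 kg m⁻³ over Δz = 182.8 − 101.7 = 81.1 m.
N² = (9.81/1025.4395) × (2.239/81.1) = 2.6411 × 10⁻⁴ s⁻² ≈ 2.64 × 10⁻⁴ s⁻².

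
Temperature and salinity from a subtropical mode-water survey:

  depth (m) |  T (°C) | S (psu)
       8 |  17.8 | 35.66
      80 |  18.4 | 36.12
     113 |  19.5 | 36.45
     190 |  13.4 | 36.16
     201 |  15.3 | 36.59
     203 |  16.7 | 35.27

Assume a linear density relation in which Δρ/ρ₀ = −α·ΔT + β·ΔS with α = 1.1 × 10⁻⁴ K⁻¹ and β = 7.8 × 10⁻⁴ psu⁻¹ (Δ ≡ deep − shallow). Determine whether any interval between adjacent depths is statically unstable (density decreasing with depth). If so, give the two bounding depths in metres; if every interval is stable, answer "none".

201–203 m

Evaluate Δρ/ρ₀ = −αΔT + βΔS across each adjacent pair:
  8–80 m: −αΔT+βΔS = −(1.1 × 10⁻⁴)(+0.6)+(7.8 × 10⁻⁴)(+0.46) = 2.9 × 10⁻⁴ → stable
  80–113 m: −αΔT+βΔS = −(1.1 × 10⁻⁴)(+1.1)+(7.8 × 10⁻⁴)(+0.33) = 1.4 × 10⁻⁴ → stable
  113–190 m: −αΔT+βΔS = −(1.1 × 10⁻⁴)(-6.1)+(7.8 × 10⁻⁴)(-0.29) = 4.4 × 10⁻⁴ → stable
  190–201 m: −αΔT+βΔS = −(1.1 × 10⁻⁴)(+1.9)+(7.8 × 10⁻⁴)(+0.43) = 1.3 × 10⁻⁴ → stable
  201–203 m: −αΔT+βΔS = −(1.1 × 10⁻⁴)(+1.4)+(7.8 × 10⁻⁴)(-1.32) = -1.2 × 10⁻³ → UNSTABLE
The 201–203 m interval has Δρ < 0: lighter water underlies denser water.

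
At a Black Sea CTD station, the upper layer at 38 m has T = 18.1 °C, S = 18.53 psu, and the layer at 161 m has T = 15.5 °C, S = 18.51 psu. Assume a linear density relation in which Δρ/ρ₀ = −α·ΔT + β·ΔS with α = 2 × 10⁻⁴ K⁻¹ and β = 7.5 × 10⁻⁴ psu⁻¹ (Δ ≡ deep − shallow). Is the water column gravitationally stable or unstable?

ΔT = 15.5 − 18.1 = -2.6 K and ΔS = 18.51 − 18.53 = -0.02 psu (deep − shallow).
−αΔT = 5.20 × 10⁻⁴; βΔS = -1.50 × 10⁻⁵; sum Δρ/ρ₀ = 5.05 × 10⁻⁴.
Δρ/ρ₀ > 0, so Δρ > 0: deeper water is denser → statically stable.

stable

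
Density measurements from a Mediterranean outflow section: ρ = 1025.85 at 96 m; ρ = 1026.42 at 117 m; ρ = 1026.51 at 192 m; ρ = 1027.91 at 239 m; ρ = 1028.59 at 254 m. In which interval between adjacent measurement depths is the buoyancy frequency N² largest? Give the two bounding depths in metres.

239–254 m

Compute the density gradient over each adjacent pair:
  96–117 m: Δρ/Δz = 0.57/21 = 0.027 kg m⁻⁴
  117–192 m: Δρ/Δz = 0.09/75 = 1.2 × 10⁻³ kg m⁻⁴
  192–239 m: Δρ/Δz = 1.40/47 = 0.030 kg m⁻⁴
  239–254 m: Δρ/Δz = 0.68/15 = 0.045 kg m⁻⁴
The largest gradient is in the 239–254 m interval — the pycnocline.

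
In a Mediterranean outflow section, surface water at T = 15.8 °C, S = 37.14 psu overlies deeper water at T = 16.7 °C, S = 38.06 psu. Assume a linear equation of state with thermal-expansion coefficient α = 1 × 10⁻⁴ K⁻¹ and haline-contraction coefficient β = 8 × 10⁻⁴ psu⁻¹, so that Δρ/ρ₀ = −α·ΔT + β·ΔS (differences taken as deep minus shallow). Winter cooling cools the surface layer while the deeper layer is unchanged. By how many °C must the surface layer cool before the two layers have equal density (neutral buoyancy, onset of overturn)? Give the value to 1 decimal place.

Neutral buoyancy requires Δρ = 0, i.e. −α(T_deep − T_surf′) + β(S_deep − S_surf) = 0.
T_surf′ = T_deep − (β/α)·ΔS = 16.7 − (8 × 10⁻⁴/1 × 10⁻⁴)·(+0.92) = 9.340 °C.
Cooling required: 15.8 − (9.340) = 6.460 °C.

6.5 °C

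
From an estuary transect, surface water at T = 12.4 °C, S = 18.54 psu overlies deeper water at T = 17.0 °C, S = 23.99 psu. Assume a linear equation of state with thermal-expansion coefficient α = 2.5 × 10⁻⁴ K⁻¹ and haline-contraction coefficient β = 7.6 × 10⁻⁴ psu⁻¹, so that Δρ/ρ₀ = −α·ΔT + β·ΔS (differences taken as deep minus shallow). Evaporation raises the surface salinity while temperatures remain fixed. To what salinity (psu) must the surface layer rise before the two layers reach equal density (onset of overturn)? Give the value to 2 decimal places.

Neutral buoyancy requires −α(T_deep − T_surf) + β(S_deep − S_surf′) = 0.
S_surf′ = S_deep − (α/β)·ΔT = 23.99 − (2.5 × 10⁻⁴/7.6 × 10⁻⁴)·(+4.6) = 22.4768 psu.
Increase required: 22.4768 − 18.54 = 3.9368 psu.

22.48 psu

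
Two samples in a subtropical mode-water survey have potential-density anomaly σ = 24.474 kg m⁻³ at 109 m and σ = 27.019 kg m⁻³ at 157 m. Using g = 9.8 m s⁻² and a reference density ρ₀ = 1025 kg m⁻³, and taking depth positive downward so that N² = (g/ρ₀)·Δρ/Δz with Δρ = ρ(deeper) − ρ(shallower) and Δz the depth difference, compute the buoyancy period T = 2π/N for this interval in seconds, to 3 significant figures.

Δρ = 1027.019 − 1024.474 = 2.545 kg m⁻³ over Δz = 157 − 109 = 48 m.
N² = (9.8/1025) × (2.545/48) = 5.0693 × 10⁻⁴ s⁻².
N = √(5.0693 × 10⁻⁴) = 0.022515 rad s⁻¹, so T = 2π/N = 279.07 s ≈ 279 s.

279 s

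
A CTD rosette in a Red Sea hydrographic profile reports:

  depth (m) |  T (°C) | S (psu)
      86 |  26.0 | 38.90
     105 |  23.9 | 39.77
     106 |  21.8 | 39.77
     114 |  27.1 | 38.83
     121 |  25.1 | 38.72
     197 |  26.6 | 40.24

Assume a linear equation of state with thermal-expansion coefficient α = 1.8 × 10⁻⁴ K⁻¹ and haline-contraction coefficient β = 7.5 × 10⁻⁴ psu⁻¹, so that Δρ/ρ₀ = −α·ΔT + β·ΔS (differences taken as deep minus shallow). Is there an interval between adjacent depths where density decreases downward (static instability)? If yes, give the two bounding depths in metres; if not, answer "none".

106–114 m

Evaluate Δρ/ρ₀ = −αΔT + βΔS across each adjacent pair:
  86–105 m: −αΔT+βΔS = −(1.8 × 10⁻⁴)(-2.1)+(7.5 × 10⁻⁴)(+0.87) = 1.0 × 10⁻³ → stable
  105–106 m: −αΔT+βΔS = −(1.8 × 10⁻⁴)(-2.1)+(7.5 × 10⁻⁴)(+0.00) = 3.8 × 10⁻⁴ → stable
  106–114 m: −αΔT+βΔS = −(1.8 × 10⁻⁴)(+5.3)+(7.5 × 10⁻⁴)(-0.94) = -1.7 × 10⁻³ → UNSTABLE
  114–121 m: −αΔT+βΔS = −(1.8 × 10⁻⁴)(-2.0)+(7.5 × 10⁻⁴)(-0.11) = 2.8 × 10⁻⁴ → stable
  121–197 m: −αΔT+βΔS = −(1.8 × 10⁻⁴)(+1.5)+(7.5 × 10⁻⁴)(+1.52) = 8.7 × 10⁻⁴ → stable
The 106–114 m interval has Δρ < 0: lighter water underlies denser water.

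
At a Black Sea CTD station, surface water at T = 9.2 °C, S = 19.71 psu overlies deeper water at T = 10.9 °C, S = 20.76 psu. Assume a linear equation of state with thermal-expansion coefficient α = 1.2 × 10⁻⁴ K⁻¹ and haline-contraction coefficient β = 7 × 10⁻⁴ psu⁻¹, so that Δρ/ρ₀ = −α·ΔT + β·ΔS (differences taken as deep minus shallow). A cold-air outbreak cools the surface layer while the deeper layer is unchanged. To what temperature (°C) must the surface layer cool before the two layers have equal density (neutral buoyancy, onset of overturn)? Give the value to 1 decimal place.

Neutral buoyancy requires Δρ = 0, i.e. −α(T_deep − T_surf′) + β(S_deep − S_surf) = 0.
T_surf′ = T_deep − (β/α)·ΔS = 10.9 − (7 × 10⁻⁴/1.2 × 10⁻⁴)·(+1.05) = 4.775 °C.
Cooling required: 9.2 − (4.775) = 4.425 °C.

4.8 °C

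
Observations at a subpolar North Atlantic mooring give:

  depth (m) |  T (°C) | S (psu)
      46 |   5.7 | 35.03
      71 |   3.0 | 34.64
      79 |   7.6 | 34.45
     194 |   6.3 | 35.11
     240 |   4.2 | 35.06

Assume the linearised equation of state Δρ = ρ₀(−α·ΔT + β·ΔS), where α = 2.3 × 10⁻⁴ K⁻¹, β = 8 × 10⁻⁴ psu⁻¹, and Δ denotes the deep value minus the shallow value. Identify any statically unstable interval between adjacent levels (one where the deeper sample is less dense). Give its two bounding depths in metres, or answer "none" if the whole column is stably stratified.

71–79 m

Evaluate Δρ/ρ₀ = −αΔT + βΔS across each adjacent pair:
  46–71 m: −αΔT+βΔS = −(2.3 × 10⁻⁴)(-2.7)+(8 × 10⁻⁴)(-0.39) = 3.1 × 10⁻⁴ → stable
  71–79 m: −αΔT+βΔS = −(2.3 × 10⁻⁴)(+4.6)+(8 × 10⁻⁴)(-0.19) = -1.2 × 10⁻³ → UNSTABLE
  79–194 m: −αΔT+βΔS = −(2.3 × 10⁻⁴)(-1.3)+(8 × 10⁻⁴)(+0.66) = 8.3 × 10⁻⁴ → stable
  194–240 m: −αΔT+βΔS = −(2.3 × 10⁻⁴)(-2.1)+(8 × 10⁻⁴)(-0.05) = 4.4 × 10⁻⁴ → stable
The 71–79 m interval has Δρ < 0: lighter water underlies denser water.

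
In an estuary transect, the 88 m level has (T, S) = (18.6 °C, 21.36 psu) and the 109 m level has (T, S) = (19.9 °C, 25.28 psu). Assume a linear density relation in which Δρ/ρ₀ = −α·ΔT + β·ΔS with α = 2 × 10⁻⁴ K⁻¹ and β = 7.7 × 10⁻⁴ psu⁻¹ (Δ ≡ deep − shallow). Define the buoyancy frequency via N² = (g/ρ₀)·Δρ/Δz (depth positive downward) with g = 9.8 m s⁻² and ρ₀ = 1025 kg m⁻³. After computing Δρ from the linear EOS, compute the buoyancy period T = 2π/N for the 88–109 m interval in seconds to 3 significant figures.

175 s

ΔT = +1.3 K, ΔS = +3.92 psu (deep − shallow).
Δρ/ρ₀ = −αΔT + βΔS = -2.60 × 10⁻⁴ + 3.0184 × 10⁻³ = 2.7584 × 10⁻³, so Δρ ≈ 2.827 kg m⁻³.
N² = (g/ρ₀)·Δρ/Δz = g·(Δρ/ρ₀)/Δz = 9.8 × 2.7584 × 10⁻³ / 21 = 1.2873 × 10⁻³ s⁻².
N = √(1.2873 × 10⁻³) = 0.035879 rad s⁻¹ → T = 2π/N = 175.12 s ≈ 175 s.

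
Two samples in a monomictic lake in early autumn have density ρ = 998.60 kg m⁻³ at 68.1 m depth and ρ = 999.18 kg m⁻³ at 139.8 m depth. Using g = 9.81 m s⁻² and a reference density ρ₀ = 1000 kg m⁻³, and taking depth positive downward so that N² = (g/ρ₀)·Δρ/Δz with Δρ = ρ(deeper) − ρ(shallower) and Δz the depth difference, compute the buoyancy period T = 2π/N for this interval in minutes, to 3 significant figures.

11.8 min

Δρ = 999.18 − 998.60 = 0.58 kg m⁻³ over Δz = 139.8 − 68.1 = 71.7 m.
N² = (9.81/1000) × (0.58/71.7) = 7.9356 × 10⁻⁵ s⁻².
N = √(7.9356 × 10⁻⁵) = 8.9082 × 10⁻³ rad s⁻¹, so T = 2π/N = 705.33 s = 11.756 min ≈ 11.8 min.
Since Δρ > 0 the layer is stably stratified.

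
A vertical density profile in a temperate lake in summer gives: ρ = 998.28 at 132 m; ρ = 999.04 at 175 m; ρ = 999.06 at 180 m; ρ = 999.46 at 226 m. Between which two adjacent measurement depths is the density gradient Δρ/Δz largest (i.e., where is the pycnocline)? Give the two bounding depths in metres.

132–175 m

Compute the density gradient over each adjacent pair:
  132–175 m: Δρ/Δz = 0.76/43 = 0.018 kg m⁻⁴
  175–180 m: Δρ/Δz = 0.02/5 = 4.0 × 10⁻³ kg m⁻⁴
  180–226 m: Δρ/Δz = 0.40/46 = 8.7 × 10⁻³ kg m⁻⁴
The largest gradient is in the 132–175 m interval — the pycnocline.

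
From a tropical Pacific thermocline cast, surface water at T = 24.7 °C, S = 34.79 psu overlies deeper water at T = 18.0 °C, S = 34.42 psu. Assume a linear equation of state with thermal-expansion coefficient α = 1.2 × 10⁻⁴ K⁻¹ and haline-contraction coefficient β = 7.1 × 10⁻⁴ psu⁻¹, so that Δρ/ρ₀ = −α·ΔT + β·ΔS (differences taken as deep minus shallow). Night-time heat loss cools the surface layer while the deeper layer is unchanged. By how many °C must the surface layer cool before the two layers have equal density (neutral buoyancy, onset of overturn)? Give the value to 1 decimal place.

4.5 °C

Neutral buoyancy requires Δρ = 0, i.e. −α(T_deep − T_surf′) + β(S_deep − S_surf) = 0.
T_surf′ = T_deep − (β/α)·ΔS = 18.0 − (7.1 × 10⁻⁴/1.2 × 10⁻⁴)·(-0.37) = 20.189 °C.
Cooling required: 24.7 − (20.189) = 4.511 °C.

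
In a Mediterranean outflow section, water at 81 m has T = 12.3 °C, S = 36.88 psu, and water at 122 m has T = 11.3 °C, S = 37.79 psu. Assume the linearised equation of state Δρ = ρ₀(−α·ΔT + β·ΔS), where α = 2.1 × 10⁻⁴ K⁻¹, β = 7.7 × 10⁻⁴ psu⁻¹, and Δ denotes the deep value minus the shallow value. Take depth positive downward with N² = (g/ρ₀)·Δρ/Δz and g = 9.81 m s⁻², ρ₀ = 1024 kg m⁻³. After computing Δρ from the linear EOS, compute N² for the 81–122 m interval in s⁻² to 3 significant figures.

ΔT = -1.0 K, ΔS = +0.91 psu (deep − shallow).
Δρ/ρ₀ = −αΔT + βΔS = 2.10 × 10⁻⁴ + 7.007 × 10⁻⁴ = 9.107 × 10⁻⁴, so Δρ ≈ 0.9326 kg m⁻³.
N² = (g/ρ₀)·Δρ/Δz = g·(Δρ/ρ₀)/Δz = 9.81 × 9.107 × 10⁻⁴ / 41 = 2.1790 × 10⁻⁴ s⁻² ≈ 2.18 × 10⁻⁴ s⁻².

2.18 × 10⁻⁴ s⁻²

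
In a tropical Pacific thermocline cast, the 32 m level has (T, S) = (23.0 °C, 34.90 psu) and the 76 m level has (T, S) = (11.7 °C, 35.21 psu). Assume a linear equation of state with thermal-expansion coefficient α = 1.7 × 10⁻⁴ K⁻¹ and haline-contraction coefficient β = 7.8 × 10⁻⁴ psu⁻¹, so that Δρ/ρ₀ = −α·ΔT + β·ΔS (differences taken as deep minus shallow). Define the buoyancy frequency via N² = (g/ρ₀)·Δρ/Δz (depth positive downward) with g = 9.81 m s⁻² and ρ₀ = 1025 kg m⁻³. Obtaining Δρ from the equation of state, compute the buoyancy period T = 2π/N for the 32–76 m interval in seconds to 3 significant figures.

286 s

ΔT = -11.3 K, ΔS = +0.31 psu (deep − shallow).
Δρ/ρ₀ = −αΔT + βΔS = 1.921 × 10⁻³ + 2.418 × 10⁻⁴ = 2.1628 × 10⁻³, so Δρ ≈ 2.217 kg m⁻³.
N² = (g/ρ₀)·Δρ/Δz = g·(Δρ/ρ₀)/Δz = 9.81 × 2.1628 × 10⁻³ / 44 = 4.8221 × 10⁻⁴ s⁻².
N = √(4.8221 × 10⁻⁴) = 0.021959 rad s⁻¹ → T = 2π/N = 286.13 s ≈ 286 s.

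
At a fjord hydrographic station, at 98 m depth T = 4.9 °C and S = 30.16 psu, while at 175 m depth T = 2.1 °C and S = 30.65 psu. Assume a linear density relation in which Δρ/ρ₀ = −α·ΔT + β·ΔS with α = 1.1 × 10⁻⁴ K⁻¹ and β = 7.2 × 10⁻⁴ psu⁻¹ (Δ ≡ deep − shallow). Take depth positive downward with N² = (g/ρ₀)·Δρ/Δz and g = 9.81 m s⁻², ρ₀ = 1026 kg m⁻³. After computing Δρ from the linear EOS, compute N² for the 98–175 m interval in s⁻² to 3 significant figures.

ΔT = -2.8 K, ΔS = +0.49 psu (deep − shallow).
Δρ/ρ₀ = −αΔT + βΔS = 3.08 × 10⁻⁴ + 3.528 × 10⁻⁴ = 6.608 × 10⁻⁴, so Δρ ≈ 0.6780 kg m⁻³.
N² = (g/ρ₀)·Δρ/Δz = g·(Δρ/ρ₀)/Δz = 9.81 × 6.608 × 10⁻⁴ / 77 = 8.4188 × 10⁻⁵ s⁻² ≈ 8.42 × 10⁻⁵ s⁻².

8.42 × 10⁻⁵ s⁻²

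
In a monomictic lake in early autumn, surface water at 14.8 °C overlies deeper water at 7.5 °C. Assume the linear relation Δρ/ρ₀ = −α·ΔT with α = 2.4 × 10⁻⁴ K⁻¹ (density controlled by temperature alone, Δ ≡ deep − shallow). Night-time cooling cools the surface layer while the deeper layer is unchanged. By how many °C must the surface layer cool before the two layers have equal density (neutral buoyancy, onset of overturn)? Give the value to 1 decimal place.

7.3 °C

With temperature the only control, equal density requires T_surf′ = T_deep.
T_surf′ = 7.5 °C.
Cooling required: 14.8 − 7.5 = 7.3 °C.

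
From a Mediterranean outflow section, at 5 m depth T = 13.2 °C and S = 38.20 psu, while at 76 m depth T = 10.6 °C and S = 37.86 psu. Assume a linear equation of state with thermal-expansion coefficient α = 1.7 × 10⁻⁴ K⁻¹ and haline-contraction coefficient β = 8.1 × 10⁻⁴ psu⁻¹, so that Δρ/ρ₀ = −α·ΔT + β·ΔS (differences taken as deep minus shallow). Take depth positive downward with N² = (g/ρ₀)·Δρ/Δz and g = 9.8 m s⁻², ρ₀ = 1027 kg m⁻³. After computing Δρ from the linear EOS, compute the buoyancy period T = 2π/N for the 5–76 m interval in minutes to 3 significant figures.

ΔT = -2.6 K, ΔS = -0.34 psu (deep − shallow).
Δρ/ρ₀ = −αΔT + βΔS = 4.42 × 10⁻⁴ − 2.754 × 10⁻⁴ = 1.666 × 10⁻⁴, so Δρ ≈ 0.1711 kg m⁻³.
N² = (g/ρ₀)·Δρ/Δz = g·(Δρ/ρ₀)/Δz = 9.8 × 1.666 × 10⁻⁴ / 71 = 2.2995 × 10⁻⁵ s⁻².
N = √(2.2995 × 10⁻⁵) = 4.7953 × 10⁻³ rad s⁻¹ → T = 2π/N = 1.3103 × 10³ s = 21.838 min ≈ 21.8 min.

21.8 min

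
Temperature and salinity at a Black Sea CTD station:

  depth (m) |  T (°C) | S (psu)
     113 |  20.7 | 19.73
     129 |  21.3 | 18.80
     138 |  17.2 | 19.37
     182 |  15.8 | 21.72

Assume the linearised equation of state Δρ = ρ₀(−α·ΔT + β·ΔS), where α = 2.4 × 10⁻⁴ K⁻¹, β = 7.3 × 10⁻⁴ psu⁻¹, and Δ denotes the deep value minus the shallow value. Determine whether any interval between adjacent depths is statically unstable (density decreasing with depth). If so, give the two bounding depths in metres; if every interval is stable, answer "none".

Evaluate Δρ/ρ₀ = −αΔT + βΔS across each adjacent pair:
  113–129 m: −αΔT+βΔS = −(2.4 × 10⁻⁴)(+0.6)+(7.3 × 10⁻⁴)(-0.93) = -8.2 × 10⁻⁴ → UNSTABLE
  129–138 m: −αΔT+βΔS = −(2.4 × 10⁻⁴)(-4.1)+(7.3 × 10⁻⁴)(+0.57) = 1.4 × 10⁻³ → stable
  138–182 m: −αΔT+βΔS = −(2.4 × 10⁻⁴)(-1.4)+(7.3 × 10⁻⁴)(+2.35) = 2.1 × 10⁻³ → stable
The 113–129 m interval has Δρ < 0: lighter water underlies denser water.

113–129 m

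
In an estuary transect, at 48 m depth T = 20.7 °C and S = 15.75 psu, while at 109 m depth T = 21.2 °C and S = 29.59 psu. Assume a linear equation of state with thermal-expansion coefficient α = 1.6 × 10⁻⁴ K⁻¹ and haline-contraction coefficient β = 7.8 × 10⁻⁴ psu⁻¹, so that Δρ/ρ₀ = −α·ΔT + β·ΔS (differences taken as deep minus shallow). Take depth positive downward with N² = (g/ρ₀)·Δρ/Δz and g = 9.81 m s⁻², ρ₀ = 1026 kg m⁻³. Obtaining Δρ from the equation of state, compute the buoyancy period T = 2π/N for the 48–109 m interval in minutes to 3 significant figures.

ΔT = +0.5 K, ΔS = +13.84 psu (deep − shallow).
Δρ/ρ₀ = −αΔT + βΔS = -8.00 × 10⁻⁵ + 0.0107952 = 0.0107152, so Δρ ≈ 10.99 kg m⁻³.
N² = (g/ρ₀)·Δρ/Δz = g·(Δρ/ρ₀)/Δz = 9.81 × 0.0107152 / 61 = 1.7232 × 10⁻³ s⁻².
N = √(1.7232 × 10⁻³) = 0.041511 rad s⁻¹ → T = 2π/N = 151.36 s = 2.5227 min ≈ 2.52 min.

2.52 min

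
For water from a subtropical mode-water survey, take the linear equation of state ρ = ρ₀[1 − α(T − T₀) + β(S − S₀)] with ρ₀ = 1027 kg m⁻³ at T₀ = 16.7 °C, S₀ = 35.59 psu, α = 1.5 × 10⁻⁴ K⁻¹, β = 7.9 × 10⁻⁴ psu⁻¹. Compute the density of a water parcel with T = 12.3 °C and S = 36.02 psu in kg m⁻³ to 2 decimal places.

1028.03 kg m⁻³

T − T₀ = -4.4 K, S − S₀ = +0.43 psu.
Bracket = 1 − α·(-4.4) + β·(+0.43) = 1 + (9.997 × 10⁻⁴) = 1.0009997.
ρ = 1027 × 1.0009997 = 1028.03 kg m⁻³.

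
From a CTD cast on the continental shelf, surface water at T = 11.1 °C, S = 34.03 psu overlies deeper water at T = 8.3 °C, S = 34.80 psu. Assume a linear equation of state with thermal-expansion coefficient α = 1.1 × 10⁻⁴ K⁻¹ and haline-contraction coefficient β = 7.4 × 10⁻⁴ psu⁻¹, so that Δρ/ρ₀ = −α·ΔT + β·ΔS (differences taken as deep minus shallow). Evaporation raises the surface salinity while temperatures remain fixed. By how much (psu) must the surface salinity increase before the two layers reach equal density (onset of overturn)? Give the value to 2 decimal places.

1.19 psu

Neutral buoyancy requires −α(T_deep − T_surf) + β(S_deep − S_surf′) = 0.
S_surf′ = S_deep − (α/β)·ΔT = 34.80 − (1.1 × 10⁻⁴/7.4 × 10⁻⁴)·(-2.8) = 35.2162 psu.
Increase required: 35.2162 − 34.03 = 1.1862 psu.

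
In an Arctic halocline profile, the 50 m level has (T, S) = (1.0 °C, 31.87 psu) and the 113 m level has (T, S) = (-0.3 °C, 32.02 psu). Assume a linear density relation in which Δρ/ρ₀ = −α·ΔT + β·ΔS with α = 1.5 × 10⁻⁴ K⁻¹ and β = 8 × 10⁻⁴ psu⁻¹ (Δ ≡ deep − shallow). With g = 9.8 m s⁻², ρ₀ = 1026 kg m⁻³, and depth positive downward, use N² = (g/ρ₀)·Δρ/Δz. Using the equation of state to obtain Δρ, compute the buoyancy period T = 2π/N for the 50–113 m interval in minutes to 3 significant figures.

ΔT = -1.3 K, ΔS = +0.15 psu (deep − shallow).
Δρ/ρ₀ = −αΔT + βΔS = 1.95 × 10⁻⁴ + 1.20 × 10⁻⁴ = 3.15 × 10⁻⁴, so Δρ ≈ 0.3232 kg m⁻³.
N² = (g/ρ₀)·Δρ/Δz = g·(Δρ/ρ₀)/Δz = 9.8 × 3.15 × 10⁻⁴ / 63 = 4.9000 × 10⁻⁵ s⁻².
N = √(4.9000 × 10⁻⁵) = 7.0000 × 10⁻³ rad s⁻¹ → T = 2π/N = 897.60 s = 14.960 min ≈ 15.0 min.

15.0 min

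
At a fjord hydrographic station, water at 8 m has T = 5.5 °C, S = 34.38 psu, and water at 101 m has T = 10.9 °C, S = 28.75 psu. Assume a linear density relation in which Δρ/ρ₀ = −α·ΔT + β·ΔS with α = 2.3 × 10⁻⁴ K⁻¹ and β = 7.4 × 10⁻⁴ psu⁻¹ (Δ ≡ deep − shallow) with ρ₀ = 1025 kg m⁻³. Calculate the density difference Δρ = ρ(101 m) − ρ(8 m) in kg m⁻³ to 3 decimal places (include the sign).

-5.543 kg m⁻³

ΔT = +5.4 K, ΔS = -5.63 psu (deep − shallow).
Δρ/ρ₀ = −(2.3 × 10⁻⁴)(+5.4) + (7.4 × 10⁻⁴)(-5.63) = -5.4082 × 10⁻³.
Δρ = 1025 × (-5.4082 × 10⁻³) = -5.543 kg m⁻³.
Negative Δρ: lighter below, statically unstable.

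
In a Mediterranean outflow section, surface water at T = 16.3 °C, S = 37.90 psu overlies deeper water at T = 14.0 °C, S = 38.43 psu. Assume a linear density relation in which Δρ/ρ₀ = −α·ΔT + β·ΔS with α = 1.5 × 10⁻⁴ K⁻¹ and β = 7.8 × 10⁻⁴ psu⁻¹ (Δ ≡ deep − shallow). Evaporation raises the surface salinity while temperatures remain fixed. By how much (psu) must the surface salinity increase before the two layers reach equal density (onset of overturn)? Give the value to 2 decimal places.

0.97 psu

Neutral buoyancy requires −α(T_deep − T_surf) + β(S_deep − S_surf′) = 0.
S_surf′ = S_deep − (α/β)·ΔT = 38.43 − (1.5 × 10⁻⁴/7.8 × 10⁻⁴)·(-2.3) = 38.8723 psu.
Increase required: 38.8723 − 37.90 = 0.9723 psu.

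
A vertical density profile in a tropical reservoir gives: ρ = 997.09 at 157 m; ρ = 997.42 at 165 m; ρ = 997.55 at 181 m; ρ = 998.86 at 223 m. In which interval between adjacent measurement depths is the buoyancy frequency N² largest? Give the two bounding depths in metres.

Compute the density gradient over each adjacent pair:
  157–165 m: Δρ/Δz = 0.33/8 = 0.041 kg m⁻⁴
  165–181 m: Δρ/Δz = 0.13/16 = 8.1 × 10⁻³ kg m⁻⁴
  181–223 m: Δρ/Δz = 1.31/42 = 0.031 kg m⁻⁴
The largest gradient is in the 157–165 m interval — the pycnocline.

157–165 m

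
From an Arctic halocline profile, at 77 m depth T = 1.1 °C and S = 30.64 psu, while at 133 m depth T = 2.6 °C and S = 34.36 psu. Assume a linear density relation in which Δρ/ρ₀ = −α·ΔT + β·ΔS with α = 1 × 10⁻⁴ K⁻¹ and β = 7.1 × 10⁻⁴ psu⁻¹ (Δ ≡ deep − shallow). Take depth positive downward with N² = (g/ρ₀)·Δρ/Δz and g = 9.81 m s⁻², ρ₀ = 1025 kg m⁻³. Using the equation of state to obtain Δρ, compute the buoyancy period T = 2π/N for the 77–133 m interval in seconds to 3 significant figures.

ΔT = +1.5 K, ΔS = +3.72 psu (deep − shallow).
Δρ/ρ₀ = −αΔT + βΔS = -1.50 × 10⁻⁴ + 2.6412 × 10⁻³ = 2.4912 × 10⁻³, so Δρ ≈ 2.553 kg m⁻³.
N² = (g/ρ₀)·Δρ/Δz = g·(Δρ/ρ₀)/Δz = 9.81 × 2.4912 × 10⁻³ / 56 = 4.3640 × 10⁻⁴ s⁻².
N = √(4.3640 × 10⁻⁴) = 0.020890 rad s⁻¹ → T = 2π/N = 300.77 s ≈ 301 s.

301 s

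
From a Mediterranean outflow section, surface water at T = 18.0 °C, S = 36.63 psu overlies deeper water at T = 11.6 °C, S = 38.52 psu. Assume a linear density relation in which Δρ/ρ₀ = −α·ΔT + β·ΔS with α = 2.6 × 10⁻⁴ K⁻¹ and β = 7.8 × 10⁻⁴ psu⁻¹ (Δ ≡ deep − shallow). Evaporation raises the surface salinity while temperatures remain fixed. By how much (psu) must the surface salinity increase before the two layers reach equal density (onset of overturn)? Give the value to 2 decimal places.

Neutral buoyancy requires −α(T_deep − T_surf) + β(S_deep − S_surf′) = 0.
S_surf′ = S_deep − (α/β)·ΔT = 38.52 − (2.6 × 10⁻⁴/7.8 × 10⁻⁴)·(-6.4) = 40.6533 psu.
Increase required: 40.6533 − 36.63 = 4.0233 psu.

4.02 psu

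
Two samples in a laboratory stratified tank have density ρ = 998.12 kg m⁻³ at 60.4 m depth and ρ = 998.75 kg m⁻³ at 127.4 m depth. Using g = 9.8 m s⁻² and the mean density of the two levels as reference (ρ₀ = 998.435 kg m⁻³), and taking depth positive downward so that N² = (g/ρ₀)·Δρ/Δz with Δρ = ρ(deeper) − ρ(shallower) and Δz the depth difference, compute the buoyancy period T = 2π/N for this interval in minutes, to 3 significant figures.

10.9 min

Δρ = 998.75 − 998.12 = 0.63 kg m⁻³ over Δz = 127.4 − 60.4 = 67 m.
N² = (9.8/998.435) × (0.63/67) = 9.2294 × 10⁻⁵ s⁻².
N = √(9.2294 × 10⁻⁵) = 9.6070 × 10⁻³ rad s⁻¹, so T = 2π/N = 654.02 s = 10.900 min ≈ 10.9 min.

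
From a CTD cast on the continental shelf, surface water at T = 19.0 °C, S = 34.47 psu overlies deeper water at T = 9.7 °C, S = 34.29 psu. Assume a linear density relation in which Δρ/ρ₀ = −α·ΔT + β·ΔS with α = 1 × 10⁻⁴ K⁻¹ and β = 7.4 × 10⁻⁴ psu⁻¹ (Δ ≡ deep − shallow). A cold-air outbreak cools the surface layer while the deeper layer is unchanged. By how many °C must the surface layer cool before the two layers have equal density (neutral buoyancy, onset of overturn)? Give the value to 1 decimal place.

8.0 °C

Neutral buoyancy requires Δρ = 0, i.e. −α(T_deep − T_surf′) + β(S_deep − S_surf) = 0.
T_surf′ = T_deep − (β/α)·ΔS = 9.7 − (7.4 × 10⁻⁴/1 × 10⁻⁴)·(-0.18) = 11.032 °C.
Cooling required: 19.0 − (11.032) = 7.968 °C.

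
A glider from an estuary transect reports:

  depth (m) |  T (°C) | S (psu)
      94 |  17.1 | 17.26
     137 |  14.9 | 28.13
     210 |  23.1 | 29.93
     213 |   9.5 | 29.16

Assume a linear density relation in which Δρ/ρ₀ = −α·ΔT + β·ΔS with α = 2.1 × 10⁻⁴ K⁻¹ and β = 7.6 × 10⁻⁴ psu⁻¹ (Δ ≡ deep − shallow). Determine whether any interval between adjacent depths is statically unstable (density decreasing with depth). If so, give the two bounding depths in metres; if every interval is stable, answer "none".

137–210 m

Evaluate Δρ/ρ₀ = −αΔT + βΔS across each adjacent pair:
  94–137 m: −αΔT+βΔS = −(2.1 × 10⁻⁴)(-2.2)+(7.6 × 10⁻⁴)(+10.87) = 8.7 × 10⁻³ → stable
  137–210 m: −αΔT+βΔS = −(2.1 × 10⁻⁴)(+8.2)+(7.6 × 10⁻⁴)(+1.80) = -3.5 × 10⁻⁴ → UNSTABLE
  210–213 m: −αΔT+βΔS = −(2.1 × 10⁻⁴)(-13.6)+(7.6 × 10⁻⁴)(-0.77) = 2.3 × 10⁻³ → stable
The 137–210 m interval has Δρ < 0: lighter water underlies denser water.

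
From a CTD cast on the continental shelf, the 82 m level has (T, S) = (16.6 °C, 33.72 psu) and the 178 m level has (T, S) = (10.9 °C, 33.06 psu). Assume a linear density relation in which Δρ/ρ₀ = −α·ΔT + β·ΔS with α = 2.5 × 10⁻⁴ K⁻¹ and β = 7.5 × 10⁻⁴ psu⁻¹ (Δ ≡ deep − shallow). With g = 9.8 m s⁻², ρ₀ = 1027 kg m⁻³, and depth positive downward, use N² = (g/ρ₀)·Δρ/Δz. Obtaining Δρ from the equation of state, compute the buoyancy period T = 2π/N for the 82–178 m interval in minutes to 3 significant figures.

ΔT = -5.7 K, ΔS = -0.66 psu (deep − shallow).
Δρ/ρ₀ = −αΔT + βΔS = 1.425 × 10⁻³ − 4.95 × 10⁻⁴ = 9.30 × 10⁻⁴, so Δρ ≈ 0.9551 kg m⁻³.
N² = (g/ρ₀)·Δρ/Δz = g·(Δρ/ρ₀)/Δz = 9.8 × 9.30 × 10⁻⁴ / 96 = 9.4938 × 10⁻⁵ s⁻².
N = √(9.4938 × 10⁻⁵) = 9.7436 × 10⁻³ rad s⁻¹ → T = 2π/N = 644.85 s = 10.748 min ≈ 10.7 min.

10.7 min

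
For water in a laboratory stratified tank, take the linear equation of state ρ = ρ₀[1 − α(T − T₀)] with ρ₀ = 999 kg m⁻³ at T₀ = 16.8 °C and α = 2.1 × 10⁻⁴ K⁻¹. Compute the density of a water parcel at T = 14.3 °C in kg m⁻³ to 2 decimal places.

999.52 kg m⁻³

T − T₀ = -2.5 K.
Bracket = 1 − α·(-2.5) = 1 + (5.25 × 10⁻⁴) = 1.0005250.
ρ = 999 × 1.0005250 = 999.52 kg m⁻³.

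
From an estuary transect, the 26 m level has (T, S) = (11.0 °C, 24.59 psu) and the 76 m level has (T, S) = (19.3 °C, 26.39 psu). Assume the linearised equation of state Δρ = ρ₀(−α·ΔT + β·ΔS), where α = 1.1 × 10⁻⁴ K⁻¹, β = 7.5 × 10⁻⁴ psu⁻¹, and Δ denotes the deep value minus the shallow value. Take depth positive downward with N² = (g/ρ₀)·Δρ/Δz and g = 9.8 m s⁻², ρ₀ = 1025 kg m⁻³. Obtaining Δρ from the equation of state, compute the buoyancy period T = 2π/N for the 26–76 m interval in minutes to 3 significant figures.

ΔT = +8.3 K, ΔS = +1.80 psu (deep − shallow).
Δρ/ρ₀ = −αΔT + βΔS = -9.13 × 10⁻⁴ + 1.35 × 10⁻³ = 4.37 × 10⁻⁴, so Δρ ≈ 0.4479 kg m⁻³.
N² = (g/ρ₀)·Δρ/Δz = g·(Δρ/ρ₀)/Δz = 9.8 × 4.37 × 10⁻⁴ / 50 = 8.5652 × 10⁻⁵ s⁻².
N = √(8.5652 × 10⁻⁵) = 9.2548 × 10⁻³ rad s⁻¹ → T = 2π/N = 678.91 s = 11.315 min ≈ 11.3 min.

11.3 min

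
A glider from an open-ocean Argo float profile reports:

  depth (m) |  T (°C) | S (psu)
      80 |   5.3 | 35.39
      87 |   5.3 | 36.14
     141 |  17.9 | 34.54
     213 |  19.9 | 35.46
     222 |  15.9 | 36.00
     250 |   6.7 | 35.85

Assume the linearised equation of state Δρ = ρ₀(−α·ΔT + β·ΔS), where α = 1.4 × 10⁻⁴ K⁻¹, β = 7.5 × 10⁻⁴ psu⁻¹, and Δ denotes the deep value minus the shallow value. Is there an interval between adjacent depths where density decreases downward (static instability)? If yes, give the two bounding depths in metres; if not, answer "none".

Evaluate Δρ/ρ₀ = −αΔT + βΔS across each adjacent pair:
  80–87 m: −αΔT+βΔS = −(1.4 × 10⁻⁴)(+0.0)+(7.5 × 10⁻⁴)(+0.75) = 5.6 × 10⁻⁴ → stable
  87–141 m: −αΔT+βΔS = −(1.4 × 10⁻⁴)(+12.6)+(7.5 × 10⁻⁴)(-1.60) = -3.0 × 10⁻³ → UNSTABLE
  141–213 m: −αΔT+βΔS = −(1.4 × 10⁻⁴)(+2.0)+(7.5 × 10⁻⁴)(+0.92) = 4.1 × 10⁻⁴ → stable
  213–222 m: −αΔT+βΔS = −(1.4 × 10⁻⁴)(-4.0)+(7.5 × 10⁻⁴)(+0.54) = 9.6 × 10⁻⁴ → stable
  222–250 m: −αΔT+βΔS = −(1.4 × 10⁻⁴)(-9.2)+(7.5 × 10⁻⁴)(-0.15) = 1.2 × 10⁻³ → stable
The 87–141 m interval has Δρ < 0: lighter water underlies denser water.

87–141 m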